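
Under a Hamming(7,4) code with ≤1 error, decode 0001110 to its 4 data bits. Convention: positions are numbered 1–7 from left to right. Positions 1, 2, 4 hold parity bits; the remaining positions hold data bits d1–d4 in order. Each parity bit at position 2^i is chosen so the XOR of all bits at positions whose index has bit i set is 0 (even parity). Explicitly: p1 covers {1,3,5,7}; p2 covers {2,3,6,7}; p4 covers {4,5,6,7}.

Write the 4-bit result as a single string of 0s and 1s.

0111

s1 (pos 1,3,5,7): 0⊕0⊕1⊕0 = 1
s2 (pos 2,3,6,7): 0⊕0⊕1⊕0 = 1
s4 (pos 4,5,6,7): 1⊕1⊕1⊕0 = 1
Syndrome s4…s1 = 111 → error at position 7.
Flip position 7: 0001110 → 0001111
Read data bits from positions 3,5,6,7: 0111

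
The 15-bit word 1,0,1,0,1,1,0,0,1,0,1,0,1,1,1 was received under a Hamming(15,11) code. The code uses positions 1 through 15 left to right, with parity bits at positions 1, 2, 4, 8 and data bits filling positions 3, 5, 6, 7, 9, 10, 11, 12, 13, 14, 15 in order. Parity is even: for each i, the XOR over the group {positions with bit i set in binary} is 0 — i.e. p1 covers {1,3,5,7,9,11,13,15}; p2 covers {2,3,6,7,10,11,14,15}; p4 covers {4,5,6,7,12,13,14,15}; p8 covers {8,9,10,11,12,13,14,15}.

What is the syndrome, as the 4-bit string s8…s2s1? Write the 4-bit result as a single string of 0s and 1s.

s1 (pos 1,3,5,7,9,11,13,15): 1⊕1⊕1⊕0⊕1⊕1⊕1⊕1 = 1
s2 (pos 2,3,6,7,10,11,14,15): 0⊕1⊕1⊕0⊕0⊕1⊕1⊕1 = 1
s4 (pos 4,5,6,7,12,13,14,15): 0⊕1⊕1⊕0⊕0⊕1⊕1⊕1 = 1
s8 (pos 8,9,10,11,12,13,14,15): 0⊕1⊕0⊕1⊕0⊕1⊕1⊕1 = 1
Syndrome s8…s1 = 1111 → error at position 15.

1111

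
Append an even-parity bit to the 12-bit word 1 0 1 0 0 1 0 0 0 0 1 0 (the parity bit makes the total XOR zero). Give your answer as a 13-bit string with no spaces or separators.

1010010000100

XOR of the 12 data bits: 1⊕0⊕1⊕0⊕0⊕1⊕0⊕0⊕0⊕0⊕1⊕0 = 0
Parity bit = 0 (so all 13 bits XOR to 0).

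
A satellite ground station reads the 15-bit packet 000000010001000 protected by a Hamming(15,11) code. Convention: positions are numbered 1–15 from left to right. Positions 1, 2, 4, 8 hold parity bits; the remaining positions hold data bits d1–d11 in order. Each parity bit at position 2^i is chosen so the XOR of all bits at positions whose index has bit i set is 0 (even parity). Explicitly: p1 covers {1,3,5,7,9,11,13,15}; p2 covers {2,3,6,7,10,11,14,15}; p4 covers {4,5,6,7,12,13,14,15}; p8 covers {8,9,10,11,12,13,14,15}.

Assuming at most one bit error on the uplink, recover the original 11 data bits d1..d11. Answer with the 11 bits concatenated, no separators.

00000001000

s1 (pos 1,3,5,7,9,11,13,15): 0⊕0⊕0⊕0⊕0⊕0⊕0⊕0 = 0
s2 (pos 2,3,6,7,10,11,14,15): 0⊕0⊕0⊕0⊕0⊕0⊕0⊕0 = 0
s4 (pos 4,5,6,7,12,13,14,15): 0⊕0⊕0⊕0⊕1⊕0⊕0⊕0 = 1
s8 (pos 8,9,10,11,12,13,14,15): 1⊕0⊕0⊕0⊕1⊕0⊕0⊕0 = 0
Syndrome s8…s1 = 0100 → error at position 4.
Flip position 4: 000000010001000 → 000100010001000
Read data bits from positions 3,5,6,7,9,10,11,12,13,14,15: 00000001000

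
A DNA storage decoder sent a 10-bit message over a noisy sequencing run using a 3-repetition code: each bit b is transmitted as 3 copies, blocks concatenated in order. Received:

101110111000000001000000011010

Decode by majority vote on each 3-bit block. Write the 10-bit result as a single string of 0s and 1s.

Block 1 (101): 2 ones → 1
Block 2 (110): 2 ones → 1
Block 3 (111): 3 ones → 1
Block 4 (000): 0 ones → 0
Block 5 (000): 0 ones → 0
Block 6 (001): 1 one → 0
Block 7 (000): 0 ones → 0
Block 8 (000): 0 ones → 0
Block 9 (011): 2 ones → 1
Block 10 (010): 1 one → 0

1110000010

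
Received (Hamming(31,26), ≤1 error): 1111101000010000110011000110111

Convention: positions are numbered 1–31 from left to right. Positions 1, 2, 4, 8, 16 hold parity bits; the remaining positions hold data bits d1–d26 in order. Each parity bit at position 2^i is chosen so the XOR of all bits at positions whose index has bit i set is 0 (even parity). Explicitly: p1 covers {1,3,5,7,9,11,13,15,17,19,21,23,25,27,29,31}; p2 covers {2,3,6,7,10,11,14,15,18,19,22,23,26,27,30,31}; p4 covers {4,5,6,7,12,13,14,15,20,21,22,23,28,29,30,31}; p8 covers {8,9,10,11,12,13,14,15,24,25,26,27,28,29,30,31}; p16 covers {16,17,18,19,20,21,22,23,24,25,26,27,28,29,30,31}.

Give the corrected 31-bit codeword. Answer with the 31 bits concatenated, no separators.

1111101000010000110011100110111

s1 (pos 1,3,5,7,9,11,13,15,17,19,21,23,25,27,29,31): 1⊕1⊕1⊕1⊕0⊕0⊕0⊕0⊕1⊕0⊕1⊕0⊕0⊕1⊕1⊕1 = 1
s2 (pos 2,3,6,7,10,11,14,15,18,19,22,23,26,27,30,31): 1⊕1⊕0⊕1⊕0⊕0⊕0⊕0⊕1⊕0⊕1⊕0⊕1⊕1⊕1⊕1 = 1
s4 (pos 4,5,6,7,12,13,14,15,20,21,22,23,28,29,30,31): 1⊕1⊕0⊕1⊕1⊕0⊕0⊕0⊕0⊕1⊕1⊕0⊕0⊕1⊕1⊕1 = 1
s8 (pos 8,9,10,11,12,13,14,15,24,25,26,27,28,29,30,31): 0⊕0⊕0⊕0⊕1⊕0⊕0⊕0⊕0⊕0⊕1⊕1⊕0⊕1⊕1⊕1 = 0
s16 (pos 16,17,18,19,20,21,22,23,24,25,26,27,28,29,30,31): 0⊕1⊕1⊕0⊕0⊕1⊕1⊕0⊕0⊕0⊕1⊕1⊕0⊕1⊕1⊕1 = 1
Syndrome s16…s1 = 10111 → error at position 23.
Flip position 23: 1111101000010000110011000110111 → 1111101000010000110011100110111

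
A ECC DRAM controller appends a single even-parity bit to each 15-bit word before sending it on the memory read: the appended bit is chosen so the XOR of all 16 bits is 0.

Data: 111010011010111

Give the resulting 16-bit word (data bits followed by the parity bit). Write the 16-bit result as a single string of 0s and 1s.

XOR of the 15 data bits: 1⊕1⊕1⊕0⊕1⊕0⊕0⊕1⊕1⊕0⊕1⊕0⊕1⊕1⊕1 = 0
Parity bit = 0 (so all 16 bits XOR to 0).

1110100110101110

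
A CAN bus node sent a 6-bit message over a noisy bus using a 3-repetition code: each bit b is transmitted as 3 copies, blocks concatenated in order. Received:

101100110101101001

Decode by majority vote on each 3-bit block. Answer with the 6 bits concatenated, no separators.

Block 1 (101): 2 ones → 1
Block 2 (100): 1 one → 0
Block 3 (110): 2 ones → 1
Block 4 (101): 2 ones → 1
Block 5 (101): 2 ones → 1
Block 6 (001): 1 one → 0

101110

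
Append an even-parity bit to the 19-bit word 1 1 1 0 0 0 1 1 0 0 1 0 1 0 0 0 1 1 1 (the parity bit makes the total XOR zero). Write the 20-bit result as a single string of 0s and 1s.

11100011001010001110

XOR of the 19 data bits: 1⊕1⊕1⊕0⊕0⊕0⊕1⊕1⊕0⊕0⊕1⊕0⊕1⊕0⊕0⊕0⊕1⊕1⊕1 = 0
Parity bit = 0 (so all 20 bits XOR to 0).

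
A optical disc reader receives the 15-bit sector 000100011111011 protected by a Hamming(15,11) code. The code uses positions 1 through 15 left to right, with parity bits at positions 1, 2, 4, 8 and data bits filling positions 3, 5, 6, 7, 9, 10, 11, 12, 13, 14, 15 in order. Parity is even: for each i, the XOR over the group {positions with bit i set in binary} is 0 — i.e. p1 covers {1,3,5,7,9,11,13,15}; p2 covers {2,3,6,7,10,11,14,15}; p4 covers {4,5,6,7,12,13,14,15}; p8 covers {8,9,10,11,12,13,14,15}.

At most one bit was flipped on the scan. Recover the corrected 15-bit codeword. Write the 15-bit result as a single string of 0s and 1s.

s1 (pos 1,3,5,7,9,11,13,15): 0⊕0⊕0⊕0⊕1⊕1⊕0⊕1 = 1
s2 (pos 2,3,6,7,10,11,14,15): 0⊕0⊕0⊕0⊕1⊕1⊕1⊕1 = 0
s4 (pos 4,5,6,7,12,13,14,15): 1⊕0⊕0⊕0⊕1⊕0⊕1⊕1 = 0
s8 (pos 8,9,10,11,12,13,14,15): 1⊕1⊕1⊕1⊕1⊕0⊕1⊕1 = 1
Syndrome s8…s1 = 1001 → error at position 9.
Flip position 9: 000100011111011 → 000100010111011

000100010111011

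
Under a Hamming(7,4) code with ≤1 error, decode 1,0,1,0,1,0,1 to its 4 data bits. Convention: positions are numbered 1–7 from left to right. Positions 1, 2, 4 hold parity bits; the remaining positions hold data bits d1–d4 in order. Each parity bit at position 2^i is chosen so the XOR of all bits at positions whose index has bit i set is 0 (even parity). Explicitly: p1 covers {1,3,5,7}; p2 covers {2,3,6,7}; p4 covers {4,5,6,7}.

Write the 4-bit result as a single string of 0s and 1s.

1101

s1 (pos 1,3,5,7): 1⊕1⊕1⊕1 = 0
s2 (pos 2,3,6,7): 0⊕1⊕0⊕1 = 0
s4 (pos 4,5,6,7): 0⊕1⊕0⊕1 = 0
Syndrome s4…s1 = 000 → no error.
Read data bits from positions 3,5,6,7: 1101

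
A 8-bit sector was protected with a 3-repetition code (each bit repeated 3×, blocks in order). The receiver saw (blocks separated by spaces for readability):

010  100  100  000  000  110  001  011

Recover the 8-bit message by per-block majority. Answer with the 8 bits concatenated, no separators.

00000101

Block 1 (010): 1 one → 0
Block 2 (100): 1 one → 0
Block 3 (100): 1 one → 0
Block 4 (000): 0 ones → 0
Block 5 (000): 0 ones → 0
Block 6 (110): 2 ones → 1
Block 7 (001): 1 one → 0
Block 8 (011): 2 ones → 1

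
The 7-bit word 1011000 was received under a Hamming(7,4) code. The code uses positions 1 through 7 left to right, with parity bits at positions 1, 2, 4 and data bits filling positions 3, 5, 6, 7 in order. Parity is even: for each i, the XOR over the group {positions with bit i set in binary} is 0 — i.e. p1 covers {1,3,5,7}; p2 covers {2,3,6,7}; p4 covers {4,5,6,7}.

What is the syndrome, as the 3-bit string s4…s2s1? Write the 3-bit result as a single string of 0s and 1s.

s1 (pos 1,3,5,7): 1⊕1⊕0⊕0 = 0
s2 (pos 2,3,6,7): 0⊕1⊕0⊕0 = 1
s4 (pos 4,5,6,7): 1⊕0⊕0⊕0 = 1
Syndrome s4…s1 = 110 → error at position 6.

110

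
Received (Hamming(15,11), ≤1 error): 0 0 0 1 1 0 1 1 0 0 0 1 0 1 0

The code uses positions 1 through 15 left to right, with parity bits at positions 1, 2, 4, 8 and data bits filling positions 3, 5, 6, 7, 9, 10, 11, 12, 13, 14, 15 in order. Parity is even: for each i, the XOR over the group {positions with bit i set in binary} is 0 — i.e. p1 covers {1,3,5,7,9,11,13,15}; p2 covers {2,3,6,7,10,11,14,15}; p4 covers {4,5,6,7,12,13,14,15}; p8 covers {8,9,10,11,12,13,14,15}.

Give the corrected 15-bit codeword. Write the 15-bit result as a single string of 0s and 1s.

s1 (pos 1,3,5,7,9,11,13,15): 0⊕0⊕1⊕1⊕0⊕0⊕0⊕0 = 0
s2 (pos 2,3,6,7,10,11,14,15): 0⊕0⊕0⊕1⊕0⊕0⊕1⊕0 = 0
s4 (pos 4,5,6,7,12,13,14,15): 1⊕1⊕0⊕1⊕1⊕0⊕1⊕0 = 1
s8 (pos 8,9,10,11,12,13,14,15): 1⊕0⊕0⊕0⊕1⊕0⊕1⊕0 = 1
Syndrome s8…s1 = 1100 → error at position 12.
Flip position 12: 000110110001010 → 000110110000010

000110110000010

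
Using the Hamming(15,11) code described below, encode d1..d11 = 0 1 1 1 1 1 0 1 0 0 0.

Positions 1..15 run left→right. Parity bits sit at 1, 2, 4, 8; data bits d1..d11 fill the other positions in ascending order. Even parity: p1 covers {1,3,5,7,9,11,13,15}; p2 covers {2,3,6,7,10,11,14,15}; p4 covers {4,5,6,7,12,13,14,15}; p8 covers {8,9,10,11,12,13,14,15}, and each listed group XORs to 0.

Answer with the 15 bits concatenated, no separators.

Place data at non-parity positions: p1 p2 0 p4 1 1 1 p8 1 1 0 1 0 0 0
p1 (pos 1,3,5,7,9,11,13,15): XOR of data positions = 0⊕1⊕1⊕1⊕0⊕0⊕0 = 1
p2 (pos 2,3,6,7,10,11,14,15): XOR of data positions = 0⊕1⊕1⊕1⊕0⊕0⊕0 = 1
p4 (pos 4,5,6,7,12,13,14,15): XOR of data positions = 1⊕1⊕1⊕1⊕0⊕0⊕0 = 0
p8 (pos 8,9,10,11,12,13,14,15): XOR of data positions = 1⊕1⊕0⊕1⊕0⊕0⊕0 = 1
Codeword: 110011111101000

110011111101000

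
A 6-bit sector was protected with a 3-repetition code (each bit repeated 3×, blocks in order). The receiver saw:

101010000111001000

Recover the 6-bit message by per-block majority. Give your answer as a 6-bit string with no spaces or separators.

100100

Block 1 (101): 2 ones → 1
Block 2 (010): 1 one → 0
Block 3 (000): 0 ones → 0
Block 4 (111): 3 ones → 1
Block 5 (001): 1 one → 0
Block 6 (000): 0 ones → 0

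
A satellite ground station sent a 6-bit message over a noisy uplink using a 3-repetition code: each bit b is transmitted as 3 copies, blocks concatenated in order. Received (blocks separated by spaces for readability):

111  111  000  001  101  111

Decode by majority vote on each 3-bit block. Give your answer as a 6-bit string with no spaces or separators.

Block 1 (111): 3 ones → 1
Block 2 (111): 3 ones → 1
Block 3 (000): 0 ones → 0
Block 4 (001): 1 one → 0
Block 5 (101): 2 ones → 1
Block 6 (111): 3 ones → 1

110011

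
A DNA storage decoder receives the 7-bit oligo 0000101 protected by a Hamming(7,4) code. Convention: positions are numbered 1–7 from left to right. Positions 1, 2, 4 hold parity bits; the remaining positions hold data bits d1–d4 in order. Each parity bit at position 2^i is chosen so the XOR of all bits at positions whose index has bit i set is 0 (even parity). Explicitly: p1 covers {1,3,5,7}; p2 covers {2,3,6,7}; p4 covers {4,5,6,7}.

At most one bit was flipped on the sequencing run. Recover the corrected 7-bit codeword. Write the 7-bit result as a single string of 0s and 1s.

s1 (pos 1,3,5,7): 0⊕0⊕1⊕1 = 0
s2 (pos 2,3,6,7): 0⊕0⊕0⊕1 = 1
s4 (pos 4,5,6,7): 0⊕1⊕0⊕1 = 0
Syndrome s4…s1 = 010 → error at position 2.
Flip position 2: 0000101 → 0100101

0100101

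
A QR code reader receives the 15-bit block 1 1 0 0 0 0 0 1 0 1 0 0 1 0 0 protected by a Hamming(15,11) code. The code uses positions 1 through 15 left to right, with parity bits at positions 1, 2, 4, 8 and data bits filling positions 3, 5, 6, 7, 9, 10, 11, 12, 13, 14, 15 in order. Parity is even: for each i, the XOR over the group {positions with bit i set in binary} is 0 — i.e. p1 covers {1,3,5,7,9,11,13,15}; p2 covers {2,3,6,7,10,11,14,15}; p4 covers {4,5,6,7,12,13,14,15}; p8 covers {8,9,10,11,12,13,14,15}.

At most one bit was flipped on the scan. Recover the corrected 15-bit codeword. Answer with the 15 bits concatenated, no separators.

110000010101100

s1 (pos 1,3,5,7,9,11,13,15): 1⊕0⊕0⊕0⊕0⊕0⊕1⊕0 = 0
s2 (pos 2,3,6,7,10,11,14,15): 1⊕0⊕0⊕0⊕1⊕0⊕0⊕0 = 0
s4 (pos 4,5,6,7,12,13,14,15): 0⊕0⊕0⊕0⊕0⊕1⊕0⊕0 = 1
s8 (pos 8,9,10,11,12,13,14,15): 1⊕0⊕1⊕0⊕0⊕1⊕0⊕0 = 1
Syndrome s8…s1 = 1100 → error at position 12.
Flip position 12: 110000010100100 → 110000010101100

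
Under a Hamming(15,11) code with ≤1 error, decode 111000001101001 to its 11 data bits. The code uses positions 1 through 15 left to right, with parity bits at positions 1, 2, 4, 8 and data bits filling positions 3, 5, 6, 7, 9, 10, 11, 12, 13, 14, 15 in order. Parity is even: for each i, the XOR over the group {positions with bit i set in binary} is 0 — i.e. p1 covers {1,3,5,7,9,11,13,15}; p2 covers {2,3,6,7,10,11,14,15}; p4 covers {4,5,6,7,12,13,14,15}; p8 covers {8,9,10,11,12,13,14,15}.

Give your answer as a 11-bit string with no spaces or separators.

10001101001

s1 (pos 1,3,5,7,9,11,13,15): 1⊕1⊕0⊕0⊕1⊕0⊕0⊕1 = 0
s2 (pos 2,3,6,7,10,11,14,15): 1⊕1⊕0⊕0⊕1⊕0⊕0⊕1 = 0
s4 (pos 4,5,6,7,12,13,14,15): 0⊕0⊕0⊕0⊕1⊕0⊕0⊕1 = 0
s8 (pos 8,9,10,11,12,13,14,15): 0⊕1⊕1⊕0⊕1⊕0⊕0⊕1 = 0
Syndrome s8…s1 = 0000 → no error.
Read data bits from positions 3,5,6,7,9,10,11,12,13,14,15: 10001101001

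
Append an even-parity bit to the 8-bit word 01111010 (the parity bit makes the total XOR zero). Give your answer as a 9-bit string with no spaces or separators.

011110101

XOR of the 8 data bits: 0⊕1⊕1⊕1⊕1⊕0⊕1⊕0 = 1
Parity bit = 1 (so all 9 bits XOR to 0).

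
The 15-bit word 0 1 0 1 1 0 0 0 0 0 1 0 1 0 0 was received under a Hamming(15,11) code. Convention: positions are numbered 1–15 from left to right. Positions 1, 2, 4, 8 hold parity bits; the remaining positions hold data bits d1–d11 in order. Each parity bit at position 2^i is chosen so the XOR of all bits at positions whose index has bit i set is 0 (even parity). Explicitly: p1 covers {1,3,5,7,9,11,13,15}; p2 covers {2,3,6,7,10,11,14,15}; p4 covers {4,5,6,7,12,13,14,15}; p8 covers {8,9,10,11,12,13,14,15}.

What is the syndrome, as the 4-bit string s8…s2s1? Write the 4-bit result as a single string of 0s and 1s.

s1 (pos 1,3,5,7,9,11,13,15): 0⊕0⊕1⊕0⊕0⊕1⊕1⊕0 = 1
s2 (pos 2,3,6,7,10,11,14,15): 1⊕0⊕0⊕0⊕0⊕1⊕0⊕0 = 0
s4 (pos 4,5,6,7,12,13,14,15): 1⊕1⊕0⊕0⊕0⊕1⊕0⊕0 = 1
s8 (pos 8,9,10,11,12,13,14,15): 0⊕0⊕0⊕1⊕0⊕1⊕0⊕0 = 0
Syndrome s8…s1 = 0101 → error at position 5.

0101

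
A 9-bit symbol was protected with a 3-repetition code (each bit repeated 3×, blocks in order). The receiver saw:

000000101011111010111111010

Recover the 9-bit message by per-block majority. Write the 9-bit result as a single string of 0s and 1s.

Block 1 (000): 0 ones → 0
Block 2 (000): 0 ones → 0
Block 3 (101): 2 ones → 1
Block 4 (011): 2 ones → 1
Block 5 (111): 3 ones → 1
Block 6 (010): 1 one → 0
Block 7 (111): 3 ones → 1
Block 8 (111): 3 ones → 1
Block 9 (010): 1 one → 0

001110110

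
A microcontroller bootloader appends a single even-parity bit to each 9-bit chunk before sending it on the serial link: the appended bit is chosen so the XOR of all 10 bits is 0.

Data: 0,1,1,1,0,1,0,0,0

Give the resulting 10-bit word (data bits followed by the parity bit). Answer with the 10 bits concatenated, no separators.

XOR of the 9 data bits: 0⊕1⊕1⊕1⊕0⊕1⊕0⊕0⊕0 = 0
Parity bit = 0 (so all 10 bits XOR to 0).

0111010000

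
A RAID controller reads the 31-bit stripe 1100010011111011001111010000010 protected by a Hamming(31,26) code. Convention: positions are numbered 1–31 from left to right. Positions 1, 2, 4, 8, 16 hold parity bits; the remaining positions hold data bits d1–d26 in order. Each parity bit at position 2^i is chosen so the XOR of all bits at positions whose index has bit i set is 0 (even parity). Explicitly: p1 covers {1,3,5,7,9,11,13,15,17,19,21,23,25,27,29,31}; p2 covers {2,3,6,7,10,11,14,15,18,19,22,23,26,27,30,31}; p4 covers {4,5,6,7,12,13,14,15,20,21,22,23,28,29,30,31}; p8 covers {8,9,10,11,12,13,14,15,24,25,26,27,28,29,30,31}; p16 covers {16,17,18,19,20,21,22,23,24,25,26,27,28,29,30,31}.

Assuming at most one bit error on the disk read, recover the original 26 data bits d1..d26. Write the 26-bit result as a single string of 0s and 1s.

s1 (pos 1,3,5,7,9,11,13,15,17,19,21,23,25,27,29,31): 1⊕0⊕0⊕0⊕1⊕1⊕1⊕1⊕0⊕1⊕1⊕0⊕0⊕0⊕0⊕0 = 1
s2 (pos 2,3,6,7,10,11,14,15,18,19,22,23,26,27,30,31): 1⊕0⊕1⊕0⊕1⊕1⊕0⊕1⊕0⊕1⊕1⊕0⊕0⊕0⊕1⊕0 = 0
s4 (pos 4,5,6,7,12,13,14,15,20,21,22,23,28,29,30,31): 0⊕0⊕1⊕0⊕1⊕1⊕0⊕1⊕1⊕1⊕1⊕0⊕0⊕0⊕1⊕0 = 0
s8 (pos 8,9,10,11,12,13,14,15,24,25,26,27,28,29,30,31): 0⊕1⊕1⊕1⊕1⊕1⊕0⊕1⊕1⊕0⊕0⊕0⊕0⊕0⊕1⊕0 = 0
s16 (pos 16,17,18,19,20,21,22,23,24,25,26,27,28,29,30,31): 1⊕0⊕0⊕1⊕1⊕1⊕1⊕0⊕1⊕0⊕0⊕0⊕0⊕0⊕1⊕0 = 1
Syndrome s16…s1 = 10001 → error at position 17.
Flip position 17: 1100010011111011001111010000010 → 1100010011111011101111010000010
Read data bits from positions 3,5,6,7,9,10,11,12,13,14,15,17,18,19,20,21,22,23,24,25,26,27,28,29,30,31: 00101111101101111010000010

00101111101101111010000010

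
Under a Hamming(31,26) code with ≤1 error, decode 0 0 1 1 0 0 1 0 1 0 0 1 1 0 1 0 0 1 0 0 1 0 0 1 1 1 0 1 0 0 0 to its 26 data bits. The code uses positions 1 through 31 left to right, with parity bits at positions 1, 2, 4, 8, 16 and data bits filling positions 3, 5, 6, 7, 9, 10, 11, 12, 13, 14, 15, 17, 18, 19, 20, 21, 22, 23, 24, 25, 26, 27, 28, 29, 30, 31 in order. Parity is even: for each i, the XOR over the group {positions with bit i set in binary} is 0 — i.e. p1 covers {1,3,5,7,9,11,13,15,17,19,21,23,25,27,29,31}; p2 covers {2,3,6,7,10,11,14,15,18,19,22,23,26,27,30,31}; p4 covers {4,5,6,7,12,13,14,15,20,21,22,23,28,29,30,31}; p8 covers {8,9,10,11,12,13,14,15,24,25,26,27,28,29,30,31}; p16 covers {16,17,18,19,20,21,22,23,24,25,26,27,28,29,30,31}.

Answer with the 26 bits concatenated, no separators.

s1 (pos 1,3,5,7,9,11,13,15,17,19,21,23,25,27,29,31): 0⊕1⊕0⊕1⊕1⊕0⊕1⊕1⊕0⊕0⊕1⊕0⊕1⊕0⊕0⊕0 = 1
s2 (pos 2,3,6,7,10,11,14,15,18,19,22,23,26,27,30,31): 0⊕1⊕0⊕1⊕0⊕0⊕0⊕1⊕1⊕0⊕0⊕0⊕1⊕0⊕0⊕0 = 1
s4 (pos 4,5,6,7,12,13,14,15,20,21,22,23,28,29,30,31): 1⊕0⊕0⊕1⊕1⊕1⊕0⊕1⊕0⊕1⊕0⊕0⊕1⊕0⊕0⊕0 = 1
s8 (pos 8,9,10,11,12,13,14,15,24,25,26,27,28,29,30,31): 0⊕1⊕0⊕0⊕1⊕1⊕0⊕1⊕1⊕1⊕1⊕0⊕1⊕0⊕0⊕0 = 0
s16 (pos 16,17,18,19,20,21,22,23,24,25,26,27,28,29,30,31): 0⊕0⊕1⊕0⊕0⊕1⊕0⊕0⊕1⊕1⊕1⊕0⊕1⊕0⊕0⊕0 = 0
Syndrome s16…s1 = 00111 → error at position 7.
Flip position 7: 0011001010011010010010011101000 → 0011000010011010010010011101000
Read data bits from positions 3,5,6,7,9,10,11,12,13,14,15,17,18,19,20,21,22,23,24,25,26,27,28,29,30,31: 10001001101010010011101000

10001001101010010011101000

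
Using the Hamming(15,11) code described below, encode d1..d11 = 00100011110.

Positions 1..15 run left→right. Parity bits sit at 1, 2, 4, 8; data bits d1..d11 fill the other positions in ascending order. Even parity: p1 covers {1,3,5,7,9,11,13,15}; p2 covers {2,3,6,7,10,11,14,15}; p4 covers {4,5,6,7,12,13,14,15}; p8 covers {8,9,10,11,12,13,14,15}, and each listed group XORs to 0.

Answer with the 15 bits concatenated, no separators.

010001000011110

Place data at non-parity positions: p1 p2 0 p4 0 1 0 p8 0 0 1 1 1 1 0
p1 (pos 1,3,5,7,9,11,13,15): XOR of data positions = 0⊕0⊕0⊕0⊕1⊕1⊕0 = 0
p2 (pos 2,3,6,7,10,11,14,15): XOR of data positions = 0⊕1⊕0⊕0⊕1⊕1⊕0 = 1
p4 (pos 4,5,6,7,12,13,14,15): XOR of data positions = 0⊕1⊕0⊕1⊕1⊕1⊕0 = 0
p8 (pos 8,9,10,11,12,13,14,15): XOR of data positions = 0⊕0⊕1⊕1⊕1⊕1⊕0 = 0
Codeword: 010001000011110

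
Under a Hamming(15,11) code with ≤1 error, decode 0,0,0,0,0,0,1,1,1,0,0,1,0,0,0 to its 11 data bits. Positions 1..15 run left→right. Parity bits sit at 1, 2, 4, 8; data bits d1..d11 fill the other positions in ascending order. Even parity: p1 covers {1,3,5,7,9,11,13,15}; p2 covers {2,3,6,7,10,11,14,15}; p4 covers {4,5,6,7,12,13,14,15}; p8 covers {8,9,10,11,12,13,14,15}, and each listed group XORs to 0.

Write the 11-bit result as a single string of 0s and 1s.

00011101000

s1 (pos 1,3,5,7,9,11,13,15): 0⊕0⊕0⊕1⊕1⊕0⊕0⊕0 = 0
s2 (pos 2,3,6,7,10,11,14,15): 0⊕0⊕0⊕1⊕0⊕0⊕0⊕0 = 1
s4 (pos 4,5,6,7,12,13,14,15): 0⊕0⊕0⊕1⊕1⊕0⊕0⊕0 = 0
s8 (pos 8,9,10,11,12,13,14,15): 1⊕1⊕0⊕0⊕1⊕0⊕0⊕0 = 1
Syndrome s8…s1 = 1010 → error at position 10.
Flip position 10: 000000111001000 → 000000111101000
Read data bits from positions 3,5,6,7,9,10,11,12,13,14,15: 00011101000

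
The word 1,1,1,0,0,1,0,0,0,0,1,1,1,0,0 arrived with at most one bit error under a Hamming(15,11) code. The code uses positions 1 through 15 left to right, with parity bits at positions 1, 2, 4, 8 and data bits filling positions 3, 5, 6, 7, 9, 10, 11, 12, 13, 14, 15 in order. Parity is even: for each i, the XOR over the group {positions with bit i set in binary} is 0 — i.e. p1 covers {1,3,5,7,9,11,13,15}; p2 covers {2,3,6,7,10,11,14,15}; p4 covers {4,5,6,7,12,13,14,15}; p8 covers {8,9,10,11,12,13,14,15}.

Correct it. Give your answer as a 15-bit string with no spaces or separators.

111001000010100

s1 (pos 1,3,5,7,9,11,13,15): 1⊕1⊕0⊕0⊕0⊕1⊕1⊕0 = 0
s2 (pos 2,3,6,7,10,11,14,15): 1⊕1⊕1⊕0⊕0⊕1⊕0⊕0 = 0
s4 (pos 4,5,6,7,12,13,14,15): 0⊕0⊕1⊕0⊕1⊕1⊕0⊕0 = 1
s8 (pos 8,9,10,11,12,13,14,15): 0⊕0⊕0⊕1⊕1⊕1⊕0⊕0 = 1
Syndrome s8…s1 = 1100 → error at position 12.
Flip position 12: 111001000011100 → 111001000010100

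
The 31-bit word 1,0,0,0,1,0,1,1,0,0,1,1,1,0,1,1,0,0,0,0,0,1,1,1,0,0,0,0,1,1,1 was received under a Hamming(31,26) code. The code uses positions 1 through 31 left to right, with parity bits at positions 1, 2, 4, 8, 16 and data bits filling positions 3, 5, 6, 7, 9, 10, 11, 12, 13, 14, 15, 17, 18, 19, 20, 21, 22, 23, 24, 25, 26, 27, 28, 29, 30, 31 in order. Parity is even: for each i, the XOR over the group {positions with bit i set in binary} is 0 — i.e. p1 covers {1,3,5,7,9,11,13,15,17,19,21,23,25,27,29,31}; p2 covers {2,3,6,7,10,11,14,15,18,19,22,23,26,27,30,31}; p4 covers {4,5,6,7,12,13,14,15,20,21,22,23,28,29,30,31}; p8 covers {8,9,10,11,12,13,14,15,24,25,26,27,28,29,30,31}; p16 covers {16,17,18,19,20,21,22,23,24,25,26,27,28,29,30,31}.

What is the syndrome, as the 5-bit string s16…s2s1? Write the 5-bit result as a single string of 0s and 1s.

11011

s1 (pos 1,3,5,7,9,11,13,15,17,19,21,23,25,27,29,31): 1⊕0⊕1⊕1⊕0⊕1⊕1⊕1⊕0⊕0⊕0⊕1⊕0⊕0⊕1⊕1 = 1
s2 (pos 2,3,6,7,10,11,14,15,18,19,22,23,26,27,30,31): 0⊕0⊕0⊕1⊕0⊕1⊕0⊕1⊕0⊕0⊕1⊕1⊕0⊕0⊕1⊕1 = 1
s4 (pos 4,5,6,7,12,13,14,15,20,21,22,23,28,29,30,31): 0⊕1⊕0⊕1⊕1⊕1⊕0⊕1⊕0⊕0⊕1⊕1⊕0⊕1⊕1⊕1 = 0
s8 (pos 8,9,10,11,12,13,14,15,24,25,26,27,28,29,30,31): 1⊕0⊕0⊕1⊕1⊕1⊕0⊕1⊕1⊕0⊕0⊕0⊕0⊕1⊕1⊕1 = 1
s16 (pos 16,17,18,19,20,21,22,23,24,25,26,27,28,29,30,31): 1⊕0⊕0⊕0⊕0⊕0⊕1⊕1⊕1⊕0⊕0⊕0⊕0⊕1⊕1⊕1 = 1
Syndrome s16…s1 = 11011 → error at position 27.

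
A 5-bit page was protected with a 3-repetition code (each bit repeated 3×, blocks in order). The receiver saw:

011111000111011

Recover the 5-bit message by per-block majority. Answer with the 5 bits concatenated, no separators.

11011

Block 1 (011): 2 ones → 1
Block 2 (111): 3 ones → 1
Block 3 (000): 0 ones → 0
Block 4 (111): 3 ones → 1
Block 5 (011): 2 ones → 1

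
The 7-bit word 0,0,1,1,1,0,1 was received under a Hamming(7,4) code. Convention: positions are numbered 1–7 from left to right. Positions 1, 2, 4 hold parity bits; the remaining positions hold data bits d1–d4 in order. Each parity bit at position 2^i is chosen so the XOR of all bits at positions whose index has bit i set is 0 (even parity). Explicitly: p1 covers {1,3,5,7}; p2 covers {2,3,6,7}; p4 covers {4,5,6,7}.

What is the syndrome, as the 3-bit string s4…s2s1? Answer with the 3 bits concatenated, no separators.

s1 (pos 1,3,5,7): 0⊕1⊕1⊕1 = 1
s2 (pos 2,3,6,7): 0⊕1⊕0⊕1 = 0
s4 (pos 4,5,6,7): 1⊕1⊕0⊕1 = 1
Syndrome s4…s1 = 101 → error at position 5.

101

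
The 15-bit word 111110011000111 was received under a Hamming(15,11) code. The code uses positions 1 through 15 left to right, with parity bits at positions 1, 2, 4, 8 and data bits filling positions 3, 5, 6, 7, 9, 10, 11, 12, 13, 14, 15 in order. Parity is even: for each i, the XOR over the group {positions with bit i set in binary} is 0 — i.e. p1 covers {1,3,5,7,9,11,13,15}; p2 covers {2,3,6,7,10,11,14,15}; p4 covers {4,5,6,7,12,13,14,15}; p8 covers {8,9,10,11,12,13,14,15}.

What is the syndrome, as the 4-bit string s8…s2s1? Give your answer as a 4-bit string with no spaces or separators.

1100

s1 (pos 1,3,5,7,9,11,13,15): 1⊕1⊕1⊕0⊕1⊕0⊕1⊕1 = 0
s2 (pos 2,3,6,7,10,11,14,15): 1⊕1⊕0⊕0⊕0⊕0⊕1⊕1 = 0
s4 (pos 4,5,6,7,12,13,14,15): 1⊕1⊕0⊕0⊕0⊕1⊕1⊕1 = 1
s8 (pos 8,9,10,11,12,13,14,15): 1⊕1⊕0⊕0⊕0⊕1⊕1⊕1 = 1
Syndrome s8…s1 = 1100 → error at position 12.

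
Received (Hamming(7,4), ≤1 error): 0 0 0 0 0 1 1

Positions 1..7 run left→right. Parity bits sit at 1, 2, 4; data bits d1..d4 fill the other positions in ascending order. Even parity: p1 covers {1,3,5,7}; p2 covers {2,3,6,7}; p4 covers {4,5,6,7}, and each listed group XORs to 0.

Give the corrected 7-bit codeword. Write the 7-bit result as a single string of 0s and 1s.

s1 (pos 1,3,5,7): 0⊕0⊕0⊕1 = 1
s2 (pos 2,3,6,7): 0⊕0⊕1⊕1 = 0
s4 (pos 4,5,6,7): 0⊕0⊕1⊕1 = 0
Syndrome s4…s1 = 001 → error at position 1.
Flip position 1: 0000011 → 1000011

1000011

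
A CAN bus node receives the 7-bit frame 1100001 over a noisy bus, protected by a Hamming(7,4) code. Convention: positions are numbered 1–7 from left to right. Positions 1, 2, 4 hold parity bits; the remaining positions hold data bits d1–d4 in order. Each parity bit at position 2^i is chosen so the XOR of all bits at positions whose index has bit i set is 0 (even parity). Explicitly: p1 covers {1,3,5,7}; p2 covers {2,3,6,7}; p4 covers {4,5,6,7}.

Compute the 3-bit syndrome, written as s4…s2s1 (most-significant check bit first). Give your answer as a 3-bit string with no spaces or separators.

s1 (pos 1,3,5,7): 1⊕0⊕0⊕1 = 0
s2 (pos 2,3,6,7): 1⊕0⊕0⊕1 = 0
s4 (pos 4,5,6,7): 0⊕0⊕0⊕1 = 1
Syndrome s4…s1 = 100 → error at position 4.

100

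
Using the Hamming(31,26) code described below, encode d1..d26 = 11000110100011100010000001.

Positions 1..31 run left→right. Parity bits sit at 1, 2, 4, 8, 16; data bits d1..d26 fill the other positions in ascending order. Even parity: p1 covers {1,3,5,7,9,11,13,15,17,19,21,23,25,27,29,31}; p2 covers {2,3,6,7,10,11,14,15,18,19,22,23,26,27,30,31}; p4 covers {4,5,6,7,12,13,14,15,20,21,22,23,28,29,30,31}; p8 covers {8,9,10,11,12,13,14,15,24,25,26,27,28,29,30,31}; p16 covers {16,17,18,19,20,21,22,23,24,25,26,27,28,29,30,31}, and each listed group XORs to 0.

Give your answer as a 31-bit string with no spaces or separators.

Place data at non-parity positions: p1 p2 1 p4 1 0 0 p8 0 1 1 0 1 0 0 p16 0 1 1 1 0 0 0 1 0 0 0 0 0 0 1
p1 (pos 1,3,5,7,9,11,13,15,17,19,21,23,25,27,29,31): XOR of data positions = 1⊕1⊕0⊕0⊕1⊕1⊕0⊕0⊕1⊕0⊕0⊕0⊕0⊕0⊕1 = 0
p2 (pos 2,3,6,7,10,11,14,15,18,19,22,23,26,27,30,31): XOR of data positions = 1⊕0⊕0⊕1⊕1⊕0⊕0⊕1⊕1⊕0⊕0⊕0⊕0⊕0⊕1 = 0
p4 (pos 4,5,6,7,12,13,14,15,20,21,22,23,28,29,30,31): XOR of data positions = 1⊕0⊕0⊕0⊕1⊕0⊕0⊕1⊕0⊕0⊕0⊕0⊕0⊕0⊕1 = 0
p8 (pos 8,9,10,11,12,13,14,15,24,25,26,27,28,29,30,31): XOR of data positions = 0⊕1⊕1⊕0⊕1⊕0⊕0⊕1⊕0⊕0⊕0⊕0⊕0⊕0⊕1 = 1
p16 (pos 16,17,18,19,20,21,22,23,24,25,26,27,28,29,30,31): XOR of data positions = 0⊕1⊕1⊕1⊕0⊕0⊕0⊕1⊕0⊕0⊕0⊕0⊕0⊕0⊕1 = 1
Codeword: 0010100101101001011100010000001

0010100101101001011100010000001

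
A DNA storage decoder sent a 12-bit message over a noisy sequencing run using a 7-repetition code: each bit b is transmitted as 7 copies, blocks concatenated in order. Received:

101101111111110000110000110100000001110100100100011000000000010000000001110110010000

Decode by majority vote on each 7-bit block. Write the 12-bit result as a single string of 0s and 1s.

Block 1 (1011011): 5 ones → 1
Block 2 (1111111): 7 ones → 1
Block 3 (0000110): 2 ones → 0
Block 4 (0001101): 3 ones → 0
Block 5 (0000000): 0 ones → 0
Block 6 (1110100): 4 ones → 1
Block 7 (1001000): 2 ones → 0
Block 8 (1100000): 2 ones → 0
Block 9 (0000010): 1 one → 0
Block 10 (0000000): 0 ones → 0
Block 11 (0111011): 5 ones → 1
Block 12 (0010000): 1 one → 0

110001000010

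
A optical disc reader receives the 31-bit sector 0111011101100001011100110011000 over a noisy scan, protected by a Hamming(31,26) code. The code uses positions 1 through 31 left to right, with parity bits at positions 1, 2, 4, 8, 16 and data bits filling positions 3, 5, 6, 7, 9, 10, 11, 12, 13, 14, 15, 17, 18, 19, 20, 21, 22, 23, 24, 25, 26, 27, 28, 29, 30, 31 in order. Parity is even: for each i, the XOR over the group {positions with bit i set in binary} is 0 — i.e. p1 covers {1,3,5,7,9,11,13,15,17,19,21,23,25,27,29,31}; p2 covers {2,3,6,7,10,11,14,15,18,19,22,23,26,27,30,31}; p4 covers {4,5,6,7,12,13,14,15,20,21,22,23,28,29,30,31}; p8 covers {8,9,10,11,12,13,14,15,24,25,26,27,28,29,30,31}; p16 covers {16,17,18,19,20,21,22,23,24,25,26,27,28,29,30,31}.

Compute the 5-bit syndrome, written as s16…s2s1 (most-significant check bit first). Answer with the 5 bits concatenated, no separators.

s1 (pos 1,3,5,7,9,11,13,15,17,19,21,23,25,27,29,31): 0⊕1⊕0⊕1⊕0⊕1⊕0⊕0⊕0⊕1⊕0⊕1⊕0⊕1⊕0⊕0 = 0
s2 (pos 2,3,6,7,10,11,14,15,18,19,22,23,26,27,30,31): 1⊕1⊕1⊕1⊕1⊕1⊕0⊕0⊕1⊕1⊕0⊕1⊕0⊕1⊕0⊕0 = 0
s4 (pos 4,5,6,7,12,13,14,15,20,21,22,23,28,29,30,31): 1⊕0⊕1⊕1⊕0⊕0⊕0⊕0⊕1⊕0⊕0⊕1⊕1⊕0⊕0⊕0 = 0
s8 (pos 8,9,10,11,12,13,14,15,24,25,26,27,28,29,30,31): 1⊕0⊕1⊕1⊕0⊕0⊕0⊕0⊕1⊕0⊕0⊕1⊕1⊕0⊕0⊕0 = 0
s16 (pos 16,17,18,19,20,21,22,23,24,25,26,27,28,29,30,31): 1⊕0⊕1⊕1⊕1⊕0⊕0⊕1⊕1⊕0⊕0⊕1⊕1⊕0⊕0⊕0 = 0
Syndrome s16…s1 = 00000 → no error.

00000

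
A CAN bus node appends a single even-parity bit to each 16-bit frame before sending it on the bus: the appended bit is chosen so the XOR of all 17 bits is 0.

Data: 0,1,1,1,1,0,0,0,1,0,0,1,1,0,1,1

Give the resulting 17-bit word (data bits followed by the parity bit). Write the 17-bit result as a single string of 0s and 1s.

XOR of the 16 data bits: 0⊕1⊕1⊕1⊕1⊕0⊕0⊕0⊕1⊕0⊕0⊕1⊕1⊕0⊕1⊕1 = 1
Parity bit = 1 (so all 17 bits XOR to 0).

01111000100110111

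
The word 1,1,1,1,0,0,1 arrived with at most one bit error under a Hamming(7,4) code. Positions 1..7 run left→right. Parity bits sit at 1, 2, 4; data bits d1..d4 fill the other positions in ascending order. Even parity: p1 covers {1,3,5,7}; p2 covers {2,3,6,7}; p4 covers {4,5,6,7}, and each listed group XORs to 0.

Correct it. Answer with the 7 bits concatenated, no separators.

1101001

s1 (pos 1,3,5,7): 1⊕1⊕0⊕1 = 1
s2 (pos 2,3,6,7): 1⊕1⊕0⊕1 = 1
s4 (pos 4,5,6,7): 1⊕0⊕0⊕1 = 0
Syndrome s4…s1 = 011 → error at position 3.
Flip position 3: 1111001 → 1101001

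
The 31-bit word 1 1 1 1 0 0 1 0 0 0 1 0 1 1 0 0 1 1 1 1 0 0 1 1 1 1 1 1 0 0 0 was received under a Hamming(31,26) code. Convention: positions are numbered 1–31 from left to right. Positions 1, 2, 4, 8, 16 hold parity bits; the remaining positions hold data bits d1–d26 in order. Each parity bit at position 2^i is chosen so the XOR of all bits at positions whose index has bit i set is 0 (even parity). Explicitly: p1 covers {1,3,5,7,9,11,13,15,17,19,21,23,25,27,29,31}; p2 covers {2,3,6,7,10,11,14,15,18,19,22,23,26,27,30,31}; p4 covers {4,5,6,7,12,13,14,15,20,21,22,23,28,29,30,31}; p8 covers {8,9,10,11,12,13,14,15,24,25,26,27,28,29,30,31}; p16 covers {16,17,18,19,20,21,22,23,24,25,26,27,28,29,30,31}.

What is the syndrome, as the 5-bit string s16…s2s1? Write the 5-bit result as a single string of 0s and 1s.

00100

s1 (pos 1,3,5,7,9,11,13,15,17,19,21,23,25,27,29,31): 1⊕1⊕0⊕1⊕0⊕1⊕1⊕0⊕1⊕1⊕0⊕1⊕1⊕1⊕0⊕0 = 0
s2 (pos 2,3,6,7,10,11,14,15,18,19,22,23,26,27,30,31): 1⊕1⊕0⊕1⊕0⊕1⊕1⊕0⊕1⊕1⊕0⊕1⊕1⊕1⊕0⊕0 = 0
s4 (pos 4,5,6,7,12,13,14,15,20,21,22,23,28,29,30,31): 1⊕0⊕0⊕1⊕0⊕1⊕1⊕0⊕1⊕0⊕0⊕1⊕1⊕0⊕0⊕0 = 1
s8 (pos 8,9,10,11,12,13,14,15,24,25,26,27,28,29,30,31): 0⊕0⊕0⊕1⊕0⊕1⊕1⊕0⊕1⊕1⊕1⊕1⊕1⊕0⊕0⊕0 = 0
s16 (pos 16,17,18,19,20,21,22,23,24,25,26,27,28,29,30,31): 0⊕1⊕1⊕1⊕1⊕0⊕0⊕1⊕1⊕1⊕1⊕1⊕1⊕0⊕0⊕0 = 0
Syndrome s16…s1 = 00100 → error at position 4.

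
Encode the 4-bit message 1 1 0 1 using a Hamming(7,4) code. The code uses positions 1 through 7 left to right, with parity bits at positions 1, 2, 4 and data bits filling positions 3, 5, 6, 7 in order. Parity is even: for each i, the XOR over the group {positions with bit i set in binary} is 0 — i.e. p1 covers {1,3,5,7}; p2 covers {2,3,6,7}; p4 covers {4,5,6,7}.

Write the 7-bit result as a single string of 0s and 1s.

1010101

Place data at non-parity positions: p1 p2 1 p4 1 0 1
p1 (pos 1,3,5,7): XOR of data positions = 1⊕1⊕1 = 1
p2 (pos 2,3,6,7): XOR of data positions = 1⊕0⊕1 = 0
p4 (pos 4,5,6,7): XOR of data positions = 1⊕0⊕1 = 0
Codeword: 1010101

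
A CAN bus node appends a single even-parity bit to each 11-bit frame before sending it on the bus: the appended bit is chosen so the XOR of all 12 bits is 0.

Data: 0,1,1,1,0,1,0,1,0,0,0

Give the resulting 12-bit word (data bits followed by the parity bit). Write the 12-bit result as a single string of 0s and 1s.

XOR of the 11 data bits: 0⊕1⊕1⊕1⊕0⊕1⊕0⊕1⊕0⊕0⊕0 = 1
Parity bit = 1 (so all 12 bits XOR to 0).

011101010001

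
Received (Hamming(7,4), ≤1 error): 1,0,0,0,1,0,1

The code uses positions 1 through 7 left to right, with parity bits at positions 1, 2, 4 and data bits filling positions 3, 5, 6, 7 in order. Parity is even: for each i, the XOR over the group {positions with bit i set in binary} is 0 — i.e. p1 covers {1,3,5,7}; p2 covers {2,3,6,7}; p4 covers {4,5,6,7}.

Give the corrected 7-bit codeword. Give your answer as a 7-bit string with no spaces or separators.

s1 (pos 1,3,5,7): 1⊕0⊕1⊕1 = 1
s2 (pos 2,3,6,7): 0⊕0⊕0⊕1 = 1
s4 (pos 4,5,6,7): 0⊕1⊕0⊕1 = 0
Syndrome s4…s1 = 011 → error at position 3.
Flip position 3: 1000101 → 1010101

1010101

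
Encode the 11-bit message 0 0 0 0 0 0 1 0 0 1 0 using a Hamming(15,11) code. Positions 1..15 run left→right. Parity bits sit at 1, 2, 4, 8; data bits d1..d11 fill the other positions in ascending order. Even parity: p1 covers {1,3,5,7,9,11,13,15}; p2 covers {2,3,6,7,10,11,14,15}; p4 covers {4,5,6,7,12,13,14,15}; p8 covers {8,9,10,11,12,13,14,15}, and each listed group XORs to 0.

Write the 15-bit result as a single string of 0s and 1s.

Place data at non-parity positions: p1 p2 0 p4 0 0 0 p8 0 0 1 0 0 1 0
p1 (pos 1,3,5,7,9,11,13,15): XOR of data positions = 0⊕0⊕0⊕0⊕1⊕0⊕0 = 1
p2 (pos 2,3,6,7,10,11,14,15): XOR of data positions = 0⊕0⊕0⊕0⊕1⊕1⊕0 = 0
p4 (pos 4,5,6,7,12,13,14,15): XOR of data positions = 0⊕0⊕0⊕0⊕0⊕1⊕0 = 1
p8 (pos 8,9,10,11,12,13,14,15): XOR of data positions = 0⊕0⊕1⊕0⊕0⊕1⊕0 = 0
Codeword: 100100000010010

100100000010010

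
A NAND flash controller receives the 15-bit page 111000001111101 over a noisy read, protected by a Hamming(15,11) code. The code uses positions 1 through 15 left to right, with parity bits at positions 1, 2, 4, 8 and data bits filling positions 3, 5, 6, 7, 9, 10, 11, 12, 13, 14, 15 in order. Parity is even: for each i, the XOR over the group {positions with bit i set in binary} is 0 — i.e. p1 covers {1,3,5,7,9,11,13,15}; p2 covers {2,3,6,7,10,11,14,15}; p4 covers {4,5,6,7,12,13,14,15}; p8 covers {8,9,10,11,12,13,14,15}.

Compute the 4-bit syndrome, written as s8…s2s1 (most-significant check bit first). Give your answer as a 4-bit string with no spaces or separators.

s1 (pos 1,3,5,7,9,11,13,15): 1⊕1⊕0⊕0⊕1⊕1⊕1⊕1 = 0
s2 (pos 2,3,6,7,10,11,14,15): 1⊕1⊕0⊕0⊕1⊕1⊕0⊕1 = 1
s4 (pos 4,5,6,7,12,13,14,15): 0⊕0⊕0⊕0⊕1⊕1⊕0⊕1 = 1
s8 (pos 8,9,10,11,12,13,14,15): 0⊕1⊕1⊕1⊕1⊕1⊕0⊕1 = 0
Syndrome s8…s1 = 0110 → error at position 6.

0110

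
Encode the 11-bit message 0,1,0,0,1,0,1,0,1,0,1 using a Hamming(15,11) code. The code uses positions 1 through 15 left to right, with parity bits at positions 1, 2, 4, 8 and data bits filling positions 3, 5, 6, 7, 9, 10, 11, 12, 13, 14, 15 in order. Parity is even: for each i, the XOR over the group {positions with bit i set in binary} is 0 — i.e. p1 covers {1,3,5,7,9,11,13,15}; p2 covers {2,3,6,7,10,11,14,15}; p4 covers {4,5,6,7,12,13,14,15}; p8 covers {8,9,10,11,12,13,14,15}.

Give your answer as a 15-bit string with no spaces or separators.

Place data at non-parity positions: p1 p2 0 p4 1 0 0 p8 1 0 1 0 1 0 1
p1 (pos 1,3,5,7,9,11,13,15): XOR of data positions = 0⊕1⊕0⊕1⊕1⊕1⊕1 = 1
p2 (pos 2,3,6,7,10,11,14,15): XOR of data positions = 0⊕0⊕0⊕0⊕1⊕0⊕1 = 0
p4 (pos 4,5,6,7,12,13,14,15): XOR of data positions = 1⊕0⊕0⊕0⊕1⊕0⊕1 = 1
p8 (pos 8,9,10,11,12,13,14,15): XOR of data positions = 1⊕0⊕1⊕0⊕1⊕0⊕1 = 0
Codeword: 100110001010101

100110001010101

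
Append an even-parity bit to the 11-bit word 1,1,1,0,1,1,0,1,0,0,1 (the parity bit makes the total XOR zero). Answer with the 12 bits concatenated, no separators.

111011010011

XOR of the 11 data bits: 1⊕1⊕1⊕0⊕1⊕1⊕0⊕1⊕0⊕0⊕1 = 1
Parity bit = 1 (so all 12 bits XOR to 0).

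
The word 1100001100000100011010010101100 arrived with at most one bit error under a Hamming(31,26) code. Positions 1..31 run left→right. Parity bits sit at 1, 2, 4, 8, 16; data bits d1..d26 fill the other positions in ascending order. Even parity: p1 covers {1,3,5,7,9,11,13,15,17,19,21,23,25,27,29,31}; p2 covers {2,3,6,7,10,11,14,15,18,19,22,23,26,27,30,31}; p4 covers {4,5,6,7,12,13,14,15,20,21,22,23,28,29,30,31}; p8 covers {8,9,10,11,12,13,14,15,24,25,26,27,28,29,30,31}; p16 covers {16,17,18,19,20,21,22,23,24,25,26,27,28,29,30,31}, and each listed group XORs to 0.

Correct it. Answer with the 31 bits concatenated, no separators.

s1 (pos 1,3,5,7,9,11,13,15,17,19,21,23,25,27,29,31): 1⊕0⊕0⊕1⊕0⊕0⊕0⊕0⊕0⊕1⊕1⊕0⊕0⊕0⊕1⊕0 = 1
s2 (pos 2,3,6,7,10,11,14,15,18,19,22,23,26,27,30,31): 1⊕0⊕0⊕1⊕0⊕0⊕1⊕0⊕1⊕1⊕0⊕0⊕1⊕0⊕0⊕0 = 0
s4 (pos 4,5,6,7,12,13,14,15,20,21,22,23,28,29,30,31): 0⊕0⊕0⊕1⊕0⊕0⊕1⊕0⊕0⊕1⊕0⊕0⊕1⊕1⊕0⊕0 = 1
s8 (pos 8,9,10,11,12,13,14,15,24,25,26,27,28,29,30,31): 1⊕0⊕0⊕0⊕0⊕0⊕1⊕0⊕1⊕0⊕1⊕0⊕1⊕1⊕0⊕0 = 0
s16 (pos 16,17,18,19,20,21,22,23,24,25,26,27,28,29,30,31): 0⊕0⊕1⊕1⊕0⊕1⊕0⊕0⊕1⊕0⊕1⊕0⊕1⊕1⊕0⊕0 = 1
Syndrome s16…s1 = 10101 → error at position 21.
Flip position 21: 1100001100000100011010010101100 → 1100001100000100011000010101100

1100001100000100011000010101100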